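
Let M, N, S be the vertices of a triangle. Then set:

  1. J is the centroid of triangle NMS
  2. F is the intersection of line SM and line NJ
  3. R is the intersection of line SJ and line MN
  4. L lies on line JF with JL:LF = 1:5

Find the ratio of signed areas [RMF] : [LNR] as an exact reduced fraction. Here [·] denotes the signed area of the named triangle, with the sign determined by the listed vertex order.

Choose coordinates M = (0, 0), N = (1, 0), S = (0, 1).
1. J is the centroid of triangle NMS ⇒ J = (1/3, 1/3)
2. F is the intersection of line SM and line NJ ⇒ F = (0, 1/2)
3. R is the intersection of line SJ and line MN ⇒ R = (1/2, 0)
4. L lies on line JF with JL:LF = 1:5 ⇒ L = (5/18, 13/36)
2·[RMF] = -1/4, 2·[LNR] = -13/72
[RMF]:[LNR] = -1/4:-13/72 = 18/13

[RMF]:[LNR] = 18/13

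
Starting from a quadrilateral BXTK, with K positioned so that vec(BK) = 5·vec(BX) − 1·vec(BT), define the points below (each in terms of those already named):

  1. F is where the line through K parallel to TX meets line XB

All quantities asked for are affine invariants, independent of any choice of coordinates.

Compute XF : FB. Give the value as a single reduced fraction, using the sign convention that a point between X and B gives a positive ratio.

XF:FB = -3/4

Set B = (0, 0), X = (1, 0), T = (0, 1), K = (5, -1); any affine frame gives the same invariant.
1. F is where the line through K parallel to TX meets line XB ⇒ F = (4, 0)
F = X + t·(B−X) with t = -3, so XF:FB = t:(1−t) = -3:4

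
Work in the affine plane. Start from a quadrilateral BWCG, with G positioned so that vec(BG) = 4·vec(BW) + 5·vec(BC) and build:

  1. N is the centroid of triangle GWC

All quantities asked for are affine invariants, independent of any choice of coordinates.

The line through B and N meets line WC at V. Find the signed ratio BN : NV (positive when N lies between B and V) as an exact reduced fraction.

Work in coordinates with B = (0, 0), W = (1, 0), C = (0, 1), G = (4, 5).
1. N is the centroid of triangle GWC ⇒ N = (5/3, 2)
line BN meets WC at V = (5/11, 6/11)
N = B + t·(V−B) with t = 11/3, so BN:NV = 11/3:-8/3

BN:NV = -11/8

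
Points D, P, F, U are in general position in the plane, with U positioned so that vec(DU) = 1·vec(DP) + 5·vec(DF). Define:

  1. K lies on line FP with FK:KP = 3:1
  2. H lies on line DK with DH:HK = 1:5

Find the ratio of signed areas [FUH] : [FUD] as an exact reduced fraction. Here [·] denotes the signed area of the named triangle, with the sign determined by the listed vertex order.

Set D = (0, 0), P = (1, 0), F = (0, 1), U = (1, 5); any affine frame gives the same invariant.
1. K lies on line FP with FK:KP = 3:1 ⇒ K = (3/4, 1/4)
2. H lies on line DK with DH:HK = 1:5 ⇒ H = (1/8, 1/24)
2·[FUH] = -35/24, 2·[FUD] = -1
[FUH]:[FUD] = -35/24:-1 = 35/24

[FUH]:[FUD] = 35/24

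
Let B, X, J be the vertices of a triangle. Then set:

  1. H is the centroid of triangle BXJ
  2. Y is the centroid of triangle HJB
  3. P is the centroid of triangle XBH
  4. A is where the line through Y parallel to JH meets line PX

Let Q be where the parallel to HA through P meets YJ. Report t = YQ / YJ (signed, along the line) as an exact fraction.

Choose coordinates B = (0, 0), X = (1, 0), J = (0, 1).
1. H is the centroid of triangle BXJ ⇒ H = (1/3, 1/3)
2. Y is the centroid of triangle HJB ⇒ Y = (1/9, 4/9)
3. P is the centroid of triangle XBH ⇒ P = (4/9, 1/9)
4. A is where the line through Y parallel to JH meets line PX ⇒ A = (7/27, 4/27)
through P parallel to HA: direction (-2/27, -5/27); meets YJ at Q = (4/15, -1/3)
Q = Y + t·(J−Y) with t = -7/5

t = -7/5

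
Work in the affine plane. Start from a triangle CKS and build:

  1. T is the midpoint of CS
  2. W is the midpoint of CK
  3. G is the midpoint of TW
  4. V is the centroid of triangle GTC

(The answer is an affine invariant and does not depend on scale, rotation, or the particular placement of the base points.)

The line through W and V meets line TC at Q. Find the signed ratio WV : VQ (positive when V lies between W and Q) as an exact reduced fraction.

Assign C = (0, 0), K = (1, 0), S = (0, 1) — the answer is frame-independent, so this choice is without loss of generality.
1. T is the midpoint of CS ⇒ T = (0, 1/2)
2. W is the midpoint of CK ⇒ W = (1/2, 0)
3. G is the midpoint of TW ⇒ G = (1/4, 1/4)
4. V is the centroid of triangle GTC ⇒ V = (1/12, 1/4)
line WV meets TC at Q = (0, 3/10)
V = W + t·(Q−W) with t = 5/6, so WV:VQ = 5/6:1/6

WV:VQ = 5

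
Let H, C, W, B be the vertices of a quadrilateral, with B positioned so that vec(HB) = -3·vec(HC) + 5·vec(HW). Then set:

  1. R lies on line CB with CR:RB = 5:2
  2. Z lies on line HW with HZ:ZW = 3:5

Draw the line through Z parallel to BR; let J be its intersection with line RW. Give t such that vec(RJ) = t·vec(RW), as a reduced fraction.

t = 7/2

Work in coordinates with H = (0, 0), C = (1, 0), W = (0, 1), B = (-3, 5).
1. R lies on line CB with CR:RB = 5:2 ⇒ R = (-13/7, 25/7)
2. Z lies on line HW with HZ:ZW = 3:5 ⇒ Z = (0, 3/8)
through Z parallel to BR: direction (8/7, -10/7); meets RW at J = (65/14, -38/7)
J = R + t·(W−R) with t = 7/2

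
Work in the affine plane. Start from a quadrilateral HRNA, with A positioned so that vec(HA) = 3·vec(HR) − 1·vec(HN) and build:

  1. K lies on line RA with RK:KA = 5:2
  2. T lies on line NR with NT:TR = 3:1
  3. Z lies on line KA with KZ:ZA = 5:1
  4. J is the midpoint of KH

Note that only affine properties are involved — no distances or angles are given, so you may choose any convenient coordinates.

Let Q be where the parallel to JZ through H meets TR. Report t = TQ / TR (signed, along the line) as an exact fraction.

Set H = (0, 0), R = (1, 0), N = (0, 1), A = (3, -1); any affine frame gives the same invariant.
1. K lies on line RA with RK:KA = 5:2 ⇒ K = (17/7, -5/7)
2. T lies on line NR with NT:TR = 3:1 ⇒ T = (3/4, 1/4)
3. Z lies on line KA with KZ:ZA = 5:1 ⇒ Z = (61/21, -20/21)
4. J is the midpoint of KH ⇒ J = (17/14, -5/14)
through H parallel to JZ: direction (71/42, -25/42); meets TR at Q = (71/46, -25/46)
Q = T + t·(R−T) with t = 73/23

t = 73/23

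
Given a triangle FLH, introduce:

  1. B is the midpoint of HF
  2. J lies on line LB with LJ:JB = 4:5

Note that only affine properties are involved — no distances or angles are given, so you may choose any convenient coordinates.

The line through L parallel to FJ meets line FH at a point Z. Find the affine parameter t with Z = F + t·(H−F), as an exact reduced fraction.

t = -2/5

Set F = (0, 0), L = (1, 0), H = (0, 1); any affine frame gives the same invariant.
1. B is the midpoint of HF ⇒ B = (0, 1/2)
2. J lies on line LB with LJ:JB = 4:5 ⇒ J = (5/9, 2/9)
through L parallel to FJ: direction (5/9, 2/9); meets FH at Z = (0, -2/5)
Z = F + t·(H−F) with t = -2/5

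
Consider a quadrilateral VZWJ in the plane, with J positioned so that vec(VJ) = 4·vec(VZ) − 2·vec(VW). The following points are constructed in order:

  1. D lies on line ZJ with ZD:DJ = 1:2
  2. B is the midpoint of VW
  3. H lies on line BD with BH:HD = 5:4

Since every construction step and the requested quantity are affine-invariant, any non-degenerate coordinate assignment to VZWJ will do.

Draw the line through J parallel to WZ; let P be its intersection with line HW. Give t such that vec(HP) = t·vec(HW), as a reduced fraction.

Work in coordinates with V = (0, 0), Z = (1, 0), W = (0, 1), J = (4, -2).
1. D lies on line ZJ with ZD:DJ = 1:2 ⇒ D = (2, -2/3)
2. B is the midpoint of VW ⇒ B = (0, 1/2)
3. H lies on line BD with BH:HD = 5:4 ⇒ H = (10/9, -4/27)
through J parallel to WZ: direction (1, -1); meets HW at P = (-30, 32)
P = H + t·(W−H) with t = 28

t = 28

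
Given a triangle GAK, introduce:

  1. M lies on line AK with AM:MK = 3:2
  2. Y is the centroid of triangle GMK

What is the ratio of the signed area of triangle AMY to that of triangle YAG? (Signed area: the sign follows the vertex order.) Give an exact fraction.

Choose coordinates G = (0, 0), A = (1, 0), K = (0, 1).
1. M lies on line AK with AM:MK = 3:2 ⇒ M = (2/5, 3/5)
2. Y is the centroid of triangle GMK ⇒ Y = (2/15, 8/15)
2·[AMY] = 1/5, 2·[YAG] = -8/15
[AMY]:[YAG] = 1/5:-8/15 = -3/8

[AMY]:[YAG] = -3/8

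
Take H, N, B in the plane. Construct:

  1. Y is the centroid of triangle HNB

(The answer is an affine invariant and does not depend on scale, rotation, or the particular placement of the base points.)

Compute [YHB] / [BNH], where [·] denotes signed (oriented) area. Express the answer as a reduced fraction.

Set H = (0, 0), N = (1, 0), B = (0, 1); any affine frame gives the same invariant.
1. Y is the centroid of triangle HNB ⇒ Y = (1/3, 1/3)
2·[YHB] = -1/3, 2·[BNH] = -1
[YHB]:[BNH] = -1/3:-1 = 1/3

[YHB]:[BNH] = 1/3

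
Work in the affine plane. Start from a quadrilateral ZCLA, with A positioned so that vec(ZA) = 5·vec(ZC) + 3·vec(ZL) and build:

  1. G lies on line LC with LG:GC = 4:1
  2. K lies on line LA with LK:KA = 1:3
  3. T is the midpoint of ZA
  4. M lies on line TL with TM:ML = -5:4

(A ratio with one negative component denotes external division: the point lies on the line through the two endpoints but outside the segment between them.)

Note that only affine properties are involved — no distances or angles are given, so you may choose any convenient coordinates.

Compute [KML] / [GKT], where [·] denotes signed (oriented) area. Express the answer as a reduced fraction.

Choose coordinates Z = (0, 0), C = (1, 0), L = (0, 1), A = (5, 3).
1. G lies on line LC with LG:GC = 4:1 ⇒ G = (4/5, 1/5)
2. K lies on line LA with LK:KA = 1:3 ⇒ K = (5/4, 3/2)
3. T is the midpoint of ZA ⇒ T = (5/2, 3/2)
4. M lies on line TL with TM:ML = -5:4 ⇒ M = (-10, -1)
2·[KML] = 5/2, 2·[GKT] = -13/8
[KML]:[GKT] = 5/2:-13/8 = -20/13

[KML]:[GKT] = -20/13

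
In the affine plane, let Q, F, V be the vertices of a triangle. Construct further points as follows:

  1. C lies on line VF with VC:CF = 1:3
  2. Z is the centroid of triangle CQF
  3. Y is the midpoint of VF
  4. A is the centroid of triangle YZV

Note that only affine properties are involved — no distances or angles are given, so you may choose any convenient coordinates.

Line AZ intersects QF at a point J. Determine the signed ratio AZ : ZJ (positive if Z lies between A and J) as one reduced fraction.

AZ:ZJ = 4/3

Set Q = (0, 0), F = (1, 0), V = (0, 1); any affine frame gives the same invariant.
1. C lies on line VF with VC:CF = 1:3 ⇒ C = (1/4, 3/4)
2. Z is the centroid of triangle CQF ⇒ Z = (5/12, 1/4)
3. Y is the midpoint of VF ⇒ Y = (1/2, 1/2)
4. A is the centroid of triangle YZV ⇒ A = (11/36, 7/12)
line AZ meets QF at J = (1/2, 0)
Z = A + t·(J−A) with t = 4/7, so AZ:ZJ = 4/7:3/7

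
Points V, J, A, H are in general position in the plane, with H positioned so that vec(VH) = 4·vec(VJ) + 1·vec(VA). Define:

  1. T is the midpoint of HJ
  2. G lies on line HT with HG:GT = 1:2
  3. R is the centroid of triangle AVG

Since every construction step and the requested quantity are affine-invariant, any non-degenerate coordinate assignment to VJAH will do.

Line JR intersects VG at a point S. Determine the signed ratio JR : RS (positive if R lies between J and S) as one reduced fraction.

JR:RS = -12/7

Work in coordinates with V = (0, 0), J = (1, 0), A = (0, 1), H = (4, 1).
1. T is the midpoint of HJ ⇒ T = (5/2, 1/2)
2. G lies on line HT with HG:GT = 1:2 ⇒ G = (7/2, 5/6)
3. R is the centroid of triangle AVG ⇒ R = (7/6, 11/18)
line JR meets VG at S = (77/72, 55/216)
R = J + t·(S−J) with t = 12/5, so JR:RS = 12/5:-7/5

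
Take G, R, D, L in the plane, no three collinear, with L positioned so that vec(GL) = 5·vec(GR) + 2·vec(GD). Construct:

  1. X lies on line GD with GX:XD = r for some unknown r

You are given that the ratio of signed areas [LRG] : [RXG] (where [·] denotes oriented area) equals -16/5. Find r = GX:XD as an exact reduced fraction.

Choose coordinates G = (0, 0), R = (1, 0), D = (0, 1), L = (5, 2).
1. With GX:XD = r, write λ = r/(r+1) so X = G + λ·(D−G); X is affine-linear in λ
Every point depending on X is an affine combination of X and λ-independent points, so each such coordinate is linear in λ; the λ² term in each signed area is a multiple of (D−G)×(D−G) = 0, so 2·[LRG] and 2·[RXG] are each linear in λ. Evaluating at λ=0 and λ=1:
  2·[LRG] = -2,   2·[RXG] = λ
So [LRG]:[RXG] = (-2) / (λ). Setting this equal to -16/5:
  -2 = -16/5·(λ)  ⇒  λ = 5/8
Then r = λ/(1−λ) = (5/8)/(3/8) = 5/3. Check: with r = 5/3, X = (0, 5/8) and [LRG]:[RXG] = -16/5 as required.

r = 5/3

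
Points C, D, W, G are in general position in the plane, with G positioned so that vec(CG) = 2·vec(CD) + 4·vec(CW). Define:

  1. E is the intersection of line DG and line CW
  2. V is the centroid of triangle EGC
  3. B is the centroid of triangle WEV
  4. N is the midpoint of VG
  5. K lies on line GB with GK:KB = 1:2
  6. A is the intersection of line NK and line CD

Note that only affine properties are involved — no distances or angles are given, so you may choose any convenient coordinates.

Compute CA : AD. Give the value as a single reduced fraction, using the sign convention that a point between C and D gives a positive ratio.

CA:AD = 8

Work in coordinates with C = (0, 0), D = (1, 0), W = (0, 1), G = (2, 4).
1. E is the intersection of line DG and line CW ⇒ E = (0, -4)
2. V is the centroid of triangle EGC ⇒ V = (2/3, 0)
3. B is the centroid of triangle WEV ⇒ B = (2/9, -1)
4. N is the midpoint of VG ⇒ N = (4/3, 2)
5. K lies on line GB with GK:KB = 1:2 ⇒ K = (38/27, 7/3)
6. A is the intersection of line NK and line CD ⇒ A = (8/9, 0)
A = C + t·(D−C) with t = 8/9, so CA:AD = t:(1−t) = 8/9:1/9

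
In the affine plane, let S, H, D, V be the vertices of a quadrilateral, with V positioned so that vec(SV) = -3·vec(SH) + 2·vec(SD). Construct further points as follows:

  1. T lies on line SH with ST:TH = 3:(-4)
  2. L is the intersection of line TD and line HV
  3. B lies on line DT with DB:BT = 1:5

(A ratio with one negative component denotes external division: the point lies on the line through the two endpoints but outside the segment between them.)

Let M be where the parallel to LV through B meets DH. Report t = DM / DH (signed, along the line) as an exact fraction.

Work in coordinates with S = (0, 0), H = (1, 0), D = (0, 1), V = (-3, 2).
1. T lies on line SH with ST:TH = 3:(-4) ⇒ T = (-3, 0)
2. L is the intersection of line TD and line HV ⇒ L = (-3/5, 4/5)
3. B lies on line DT with DB:BT = 1:5 ⇒ B = (-1/2, 5/6)
through B parallel to LV: direction (-12/5, 6/5); meets DH at M = (5/6, 1/6)
M = D + t·(H−D) with t = 5/6

t = 5/6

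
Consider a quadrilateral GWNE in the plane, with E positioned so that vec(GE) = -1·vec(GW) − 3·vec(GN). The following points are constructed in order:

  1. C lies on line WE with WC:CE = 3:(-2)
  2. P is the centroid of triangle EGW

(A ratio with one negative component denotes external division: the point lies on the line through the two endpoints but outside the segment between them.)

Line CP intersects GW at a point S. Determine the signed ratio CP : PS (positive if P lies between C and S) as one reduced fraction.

CP:PS = 8

Set G = (0, 0), W = (1, 0), N = (0, 1), E = (-1, -3); any affine frame gives the same invariant.
1. C lies on line WE with WC:CE = 3:(-2) ⇒ C = (-5, -9)
2. P is the centroid of triangle EGW ⇒ P = (0, -1)
line CP meets GW at S = (5/8, 0)
P = C + t·(S−C) with t = 8/9, so CP:PS = 8/9:1/9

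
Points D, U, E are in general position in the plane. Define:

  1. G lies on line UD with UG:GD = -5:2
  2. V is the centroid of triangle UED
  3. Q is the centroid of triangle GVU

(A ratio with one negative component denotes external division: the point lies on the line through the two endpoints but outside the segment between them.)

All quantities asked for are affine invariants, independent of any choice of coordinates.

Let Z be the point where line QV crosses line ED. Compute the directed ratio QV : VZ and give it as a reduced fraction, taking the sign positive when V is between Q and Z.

QV:VZ = -1/3

Set D = (0, 0), U = (1, 0), E = (0, 1); any affine frame gives the same invariant.
1. G lies on line UD with UG:GD = -5:2 ⇒ G = (-2/3, 0)
2. V is the centroid of triangle UED ⇒ V = (1/3, 1/3)
3. Q is the centroid of triangle GVU ⇒ Q = (2/9, 1/9)
line QV meets ED at Z = (0, -1/3)
V = Q + t·(Z−Q) with t = -1/2, so QV:VZ = -1/2:3/2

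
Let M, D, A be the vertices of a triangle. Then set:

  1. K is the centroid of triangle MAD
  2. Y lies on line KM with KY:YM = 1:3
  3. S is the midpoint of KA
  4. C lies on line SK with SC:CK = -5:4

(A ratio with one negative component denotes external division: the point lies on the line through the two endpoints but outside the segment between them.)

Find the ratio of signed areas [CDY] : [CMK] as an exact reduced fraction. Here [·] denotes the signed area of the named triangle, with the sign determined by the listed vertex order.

Assign M = (0, 0), D = (1, 0), A = (0, 1) — the answer is frame-independent, so this choice is without loss of generality.
1. K is the centroid of triangle MAD ⇒ K = (1/3, 1/3)
2. Y lies on line KM with KY:YM = 1:3 ⇒ Y = (1/4, 1/4)
3. S is the midpoint of KA ⇒ S = (1/6, 2/3)
4. C lies on line SK with SC:CK = -5:4 ⇒ C = (1, -1)
2·[CDY] = 3/4, 2·[CMK] = -2/3
[CDY]:[CMK] = 3/4:-2/3 = -9/8

[CDY]:[CMK] = -9/8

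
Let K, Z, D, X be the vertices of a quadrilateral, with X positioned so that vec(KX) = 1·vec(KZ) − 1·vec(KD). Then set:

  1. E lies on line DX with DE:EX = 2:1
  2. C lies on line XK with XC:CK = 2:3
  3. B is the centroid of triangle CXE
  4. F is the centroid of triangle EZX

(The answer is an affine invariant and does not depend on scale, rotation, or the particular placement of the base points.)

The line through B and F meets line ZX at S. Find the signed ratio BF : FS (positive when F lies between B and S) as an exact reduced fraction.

BF:FS = 6/5

Assign K = (0, 0), Z = (1, 0), D = (0, 1), X = (1, -1) — the answer is frame-independent, so this choice is without loss of generality.
1. E lies on line DX with DE:EX = 2:1 ⇒ E = (2/3, -1/3)
2. C lies on line XK with XC:CK = 2:3 ⇒ C = (3/5, -3/5)
3. B is the centroid of triangle CXE ⇒ B = (34/45, -29/45)
4. F is the centroid of triangle EZX ⇒ F = (8/9, -4/9)
line BF meets ZX at S = (1, -5/18)
F = B + t·(S−B) with t = 6/11, so BF:FS = 6/11:5/11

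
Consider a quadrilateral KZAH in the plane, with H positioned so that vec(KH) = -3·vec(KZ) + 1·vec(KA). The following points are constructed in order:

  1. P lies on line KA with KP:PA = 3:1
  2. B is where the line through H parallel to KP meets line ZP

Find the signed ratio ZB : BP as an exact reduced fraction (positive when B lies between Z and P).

Assign K = (0, 0), Z = (1, 0), A = (0, 1), H = (-3, 1) — the answer is frame-independent, so this choice is without loss of generality.
1. P lies on line KA with KP:PA = 3:1 ⇒ P = (0, 3/4)
2. B is where the line through H parallel to KP meets line ZP ⇒ B = (-3, 3)
B = Z + t·(P−Z) with t = 4, so ZB:BP = t:(1−t) = 4:-3

ZB:BP = -4/3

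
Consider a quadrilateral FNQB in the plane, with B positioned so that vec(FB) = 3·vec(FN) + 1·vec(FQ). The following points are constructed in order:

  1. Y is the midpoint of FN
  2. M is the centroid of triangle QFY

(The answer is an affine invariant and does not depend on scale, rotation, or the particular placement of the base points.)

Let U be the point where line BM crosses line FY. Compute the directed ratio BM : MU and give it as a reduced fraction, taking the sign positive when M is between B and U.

BM:MU = 2

Work in coordinates with F = (0, 0), N = (1, 0), Q = (0, 1), B = (3, 1).
1. Y is the midpoint of FN ⇒ Y = (1/2, 0)
2. M is the centroid of triangle QFY ⇒ M = (1/6, 1/3)
line BM meets FY at U = (-5/4, 0)
M = B + t·(U−B) with t = 2/3, so BM:MU = 2/3:1/3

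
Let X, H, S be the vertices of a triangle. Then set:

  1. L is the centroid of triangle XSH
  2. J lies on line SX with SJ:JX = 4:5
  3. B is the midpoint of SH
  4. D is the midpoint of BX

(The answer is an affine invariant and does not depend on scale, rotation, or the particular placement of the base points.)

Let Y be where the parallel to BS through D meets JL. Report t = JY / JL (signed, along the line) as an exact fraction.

Choose coordinates X = (0, 0), H = (1, 0), S = (0, 1).
1. L is the centroid of triangle XSH ⇒ L = (1/3, 1/3)
2. J lies on line SX with SJ:JX = 4:5 ⇒ J = (0, 5/9)
3. B is the midpoint of SH ⇒ B = (1/2, 1/2)
4. D is the midpoint of BX ⇒ D = (1/4, 1/4)
through D parallel to BS: direction (-1/2, 1/2); meets JL at Y = (-1/6, 2/3)
Y = J + t·(L−J) with t = -1/2

t = -1/2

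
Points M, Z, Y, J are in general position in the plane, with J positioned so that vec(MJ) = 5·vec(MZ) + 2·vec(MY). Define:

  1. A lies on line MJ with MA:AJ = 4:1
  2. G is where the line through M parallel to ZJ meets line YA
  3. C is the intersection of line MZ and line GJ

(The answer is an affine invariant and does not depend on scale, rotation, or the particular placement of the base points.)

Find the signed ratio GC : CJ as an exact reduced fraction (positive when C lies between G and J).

Work in coordinates with M = (0, 0), Z = (1, 0), Y = (0, 1), J = (5, 2).
1. A lies on line MJ with MA:AJ = 4:1 ⇒ A = (4, 8/5)
2. G is where the line through M parallel to ZJ meets line YA ⇒ G = (20/7, 10/7)
3. C is the intersection of line MZ and line GJ ⇒ C = (-5/2, 0)
C = G + t·(J−G) with t = -5/2, so GC:CJ = t:(1−t) = -5/2:7/2

GC:CJ = -5/7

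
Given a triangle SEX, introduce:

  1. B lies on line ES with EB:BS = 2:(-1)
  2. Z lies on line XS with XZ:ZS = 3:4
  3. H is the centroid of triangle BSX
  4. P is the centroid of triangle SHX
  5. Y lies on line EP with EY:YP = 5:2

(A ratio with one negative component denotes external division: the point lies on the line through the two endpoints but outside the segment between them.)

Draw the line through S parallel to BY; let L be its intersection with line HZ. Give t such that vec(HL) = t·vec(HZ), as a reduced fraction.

t = -14/5

Choose coordinates S = (0, 0), E = (1, 0), X = (0, 1).
1. B lies on line ES with EB:BS = 2:(-1) ⇒ B = (-1, 0)
2. Z lies on line XS with XZ:ZS = 3:4 ⇒ Z = (0, 4/7)
3. H is the centroid of triangle BSX ⇒ H = (-1/3, 1/3)
4. P is the centroid of triangle SHX ⇒ P = (-1/9, 4/9)
5. Y lies on line EP with EY:YP = 5:2 ⇒ Y = (13/63, 20/63)
through S parallel to BY: direction (76/63, 20/63); meets HZ at L = (-19/15, -1/3)
L = H + t·(Z−H) with t = -14/5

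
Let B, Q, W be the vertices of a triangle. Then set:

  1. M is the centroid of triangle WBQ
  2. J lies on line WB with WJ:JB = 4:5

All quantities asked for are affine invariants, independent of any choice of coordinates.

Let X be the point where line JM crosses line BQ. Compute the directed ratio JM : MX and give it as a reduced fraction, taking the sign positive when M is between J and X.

JM:MX = 2/3

Work in coordinates with B = (0, 0), Q = (1, 0), W = (0, 1).
1. M is the centroid of triangle WBQ ⇒ M = (1/3, 1/3)
2. J lies on line WB with WJ:JB = 4:5 ⇒ J = (0, 5/9)
line JM meets BQ at X = (5/6, 0)
M = J + t·(X−J) with t = 2/5, so JM:MX = 2/5:3/5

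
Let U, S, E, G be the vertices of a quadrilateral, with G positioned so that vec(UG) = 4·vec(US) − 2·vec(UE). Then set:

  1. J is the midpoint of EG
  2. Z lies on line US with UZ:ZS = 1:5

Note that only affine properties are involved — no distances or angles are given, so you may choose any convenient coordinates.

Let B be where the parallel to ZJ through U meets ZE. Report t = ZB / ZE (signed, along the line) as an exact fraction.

Assign U = (0, 0), S = (1, 0), E = (0, 1), G = (4, -2) — the answer is frame-independent, so this choice is without loss of generality.
1. J is the midpoint of EG ⇒ J = (2, -1/2)
2. Z lies on line US with UZ:ZS = 1:5 ⇒ Z = (1/6, 0)
through U parallel to ZJ: direction (11/6, -1/2); meets ZE at B = (11/63, -1/21)
B = Z + t·(E−Z) with t = -1/21

t = -1/21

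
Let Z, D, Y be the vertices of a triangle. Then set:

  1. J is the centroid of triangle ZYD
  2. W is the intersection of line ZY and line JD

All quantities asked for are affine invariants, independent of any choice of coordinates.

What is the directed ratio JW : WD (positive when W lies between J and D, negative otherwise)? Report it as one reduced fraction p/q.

Set Z = (0, 0), D = (1, 0), Y = (0, 1); any affine frame gives the same invariant.
1. J is the centroid of triangle ZYD ⇒ J = (1/3, 1/3)
2. W is the intersection of line ZY and line JD ⇒ W = (0, 1/2)
W = J + t·(D−J) with t = -1/2, so JW:WD = t:(1−t) = -1/2:3/2

JW:WD = -1/3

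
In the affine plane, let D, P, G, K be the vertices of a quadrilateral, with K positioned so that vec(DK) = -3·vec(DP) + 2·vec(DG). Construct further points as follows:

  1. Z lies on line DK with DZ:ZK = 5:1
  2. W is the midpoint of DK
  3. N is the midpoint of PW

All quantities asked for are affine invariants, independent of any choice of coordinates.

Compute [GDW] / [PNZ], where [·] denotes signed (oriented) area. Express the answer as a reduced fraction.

[GDW]:[PNZ] = 9/2

Assign D = (0, 0), P = (1, 0), G = (0, 1), K = (-3, 2) — the answer is frame-independent, so this choice is without loss of generality.
1. Z lies on line DK with DZ:ZK = 5:1 ⇒ Z = (-5/2, 5/3)
2. W is the midpoint of DK ⇒ W = (-3/2, 1)
3. N is the midpoint of PW ⇒ N = (-1/4, 1/2)
2·[GDW] = -3/2, 2·[PNZ] = -1/3
[GDW]:[PNZ] = -3/2:-1/3 = 9/2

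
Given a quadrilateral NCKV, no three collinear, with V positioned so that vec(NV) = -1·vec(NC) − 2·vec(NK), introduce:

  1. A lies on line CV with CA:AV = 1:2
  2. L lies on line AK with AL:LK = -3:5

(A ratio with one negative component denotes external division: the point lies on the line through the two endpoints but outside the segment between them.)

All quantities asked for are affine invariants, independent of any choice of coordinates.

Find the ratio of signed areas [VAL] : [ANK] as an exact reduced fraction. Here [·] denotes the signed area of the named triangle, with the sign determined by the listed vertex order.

[VAL]:[ANK] = 12

Assign N = (0, 0), C = (1, 0), K = (0, 1), V = (-1, -2) — the answer is frame-independent, so this choice is without loss of generality.
1. A lies on line CV with CA:AV = 1:2 ⇒ A = (1/3, -2/3)
2. L lies on line AK with AL:LK = -3:5 ⇒ L = (5/6, -19/6)
2·[VAL] = -4, 2·[ANK] = -1/3
[VAL]:[ANK] = -4:-1/3 = 12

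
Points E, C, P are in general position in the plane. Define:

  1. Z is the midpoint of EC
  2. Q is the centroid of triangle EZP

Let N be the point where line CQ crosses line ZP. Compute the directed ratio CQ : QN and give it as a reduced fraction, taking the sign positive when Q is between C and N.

Choose coordinates E = (0, 0), C = (1, 0), P = (0, 1).
1. Z is the midpoint of EC ⇒ Z = (1/2, 0)
2. Q is the centroid of triangle EZP ⇒ Q = (1/6, 1/3)
line CQ meets ZP at N = (3/8, 1/4)
Q = C + t·(N−C) with t = 4/3, so CQ:QN = 4/3:-1/3

CQ:QN = -4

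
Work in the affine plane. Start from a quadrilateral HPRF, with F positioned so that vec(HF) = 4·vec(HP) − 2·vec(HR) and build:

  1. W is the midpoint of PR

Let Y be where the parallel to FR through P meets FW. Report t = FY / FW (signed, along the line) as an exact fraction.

t = 2

Work in coordinates with H = (0, 0), P = (1, 0), R = (0, 1), F = (4, -2).
1. W is the midpoint of PR ⇒ W = (1/2, 1/2)
through P parallel to FR: direction (-4, 3); meets FW at Y = (-3, 3)
Y = F + t·(W−F) with t = 2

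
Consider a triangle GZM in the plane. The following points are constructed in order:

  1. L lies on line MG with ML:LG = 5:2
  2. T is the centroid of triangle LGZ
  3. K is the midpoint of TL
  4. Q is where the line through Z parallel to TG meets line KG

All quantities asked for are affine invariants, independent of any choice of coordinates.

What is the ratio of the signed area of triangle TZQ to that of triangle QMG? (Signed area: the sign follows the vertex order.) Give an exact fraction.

Choose coordinates G = (0, 0), Z = (1, 0), M = (0, 1).
1. L lies on line MG with ML:LG = 5:2 ⇒ L = (0, 2/7)
2. T is the centroid of triangle LGZ ⇒ T = (1/3, 2/21)
3. K is the midpoint of TL ⇒ K = (1/6, 4/21)
4. Q is where the line through Z parallel to TG meets line KG ⇒ Q = (-1/3, -8/21)
2·[TZQ] = -8/21, 2·[QMG] = -1/3
[TZQ]:[QMG] = -8/21:-1/3 = 8/7

[TZQ]:[QMG] = 8/7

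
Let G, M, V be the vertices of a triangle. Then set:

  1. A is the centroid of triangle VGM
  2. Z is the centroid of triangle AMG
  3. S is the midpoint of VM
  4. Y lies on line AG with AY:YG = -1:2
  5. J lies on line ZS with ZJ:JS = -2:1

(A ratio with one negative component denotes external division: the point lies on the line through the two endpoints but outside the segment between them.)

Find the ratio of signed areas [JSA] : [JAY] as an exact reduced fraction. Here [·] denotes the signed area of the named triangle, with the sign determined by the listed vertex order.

Work in coordinates with G = (0, 0), M = (1, 0), V = (0, 1).
1. A is the centroid of triangle VGM ⇒ A = (1/3, 1/3)
2. Z is the centroid of triangle AMG ⇒ Z = (4/9, 1/9)
3. S is the midpoint of VM ⇒ S = (1/2, 1/2)
4. Y lies on line AG with AY:YG = -1:2 ⇒ Y = (2/3, 2/3)
5. J lies on line ZS with ZJ:JS = -2:1 ⇒ J = (5/9, 8/9)
2·[JSA] = -1/18, 2·[JAY] = 1/9
[JSA]:[JAY] = -1/18:1/9 = -1/2

[JSA]:[JAY] = -1/2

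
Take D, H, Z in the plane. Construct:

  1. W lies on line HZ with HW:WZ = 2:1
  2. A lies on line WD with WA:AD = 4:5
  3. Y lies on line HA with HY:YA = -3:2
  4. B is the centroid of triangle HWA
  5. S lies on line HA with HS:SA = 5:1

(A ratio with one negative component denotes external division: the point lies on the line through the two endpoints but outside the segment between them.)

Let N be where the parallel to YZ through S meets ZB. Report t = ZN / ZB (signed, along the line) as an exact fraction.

t = 13/12

Set D = (0, 0), H = (1, 0), Z = (0, 1); any affine frame gives the same invariant.
1. W lies on line HZ with HW:WZ = 2:1 ⇒ W = (1/3, 2/3)
2. A lies on line WD with WA:AD = 4:5 ⇒ A = (5/27, 10/27)
3. Y lies on line HA with HY:YA = -3:2 ⇒ Y = (-13/9, 10/9)
4. B is the centroid of triangle HWA ⇒ B = (41/81, 28/81)
5. S lies on line HA with HS:SA = 5:1 ⇒ S = (26/81, 25/81)
through S parallel to YZ: direction (13/9, -1/9); meets ZB at N = (533/972, 283/972)
N = Z + t·(B−Z) with t = 13/12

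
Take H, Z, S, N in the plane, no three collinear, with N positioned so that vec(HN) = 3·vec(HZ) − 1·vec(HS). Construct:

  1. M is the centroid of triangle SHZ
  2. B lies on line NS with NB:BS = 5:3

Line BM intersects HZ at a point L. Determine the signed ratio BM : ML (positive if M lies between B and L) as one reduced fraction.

BM:ML = -1/4

Set H = (0, 0), Z = (1, 0), S = (0, 1), N = (3, -1); any affine frame gives the same invariant.
1. M is the centroid of triangle SHZ ⇒ M = (1/3, 1/3)
2. B lies on line NS with NB:BS = 5:3 ⇒ B = (9/8, 1/4)
line BM meets HZ at L = (7/2, 0)
M = B + t·(L−B) with t = -1/3, so BM:ML = -1/3:4/3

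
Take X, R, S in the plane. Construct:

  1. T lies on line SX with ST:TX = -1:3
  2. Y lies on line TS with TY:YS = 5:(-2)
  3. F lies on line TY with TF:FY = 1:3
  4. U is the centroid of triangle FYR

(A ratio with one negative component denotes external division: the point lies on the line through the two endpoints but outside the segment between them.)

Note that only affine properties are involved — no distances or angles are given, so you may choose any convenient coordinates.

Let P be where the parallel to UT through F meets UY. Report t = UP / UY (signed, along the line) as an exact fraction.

t = 1/4

Assign X = (0, 0), R = (1, 0), S = (0, 1) — the answer is frame-independent, so this choice is without loss of generality.
1. T lies on line SX with ST:TX = -1:3 ⇒ T = (0, 3/2)
2. Y lies on line TS with TY:YS = 5:(-2) ⇒ Y = (0, 2/3)
3. F lies on line TY with TF:FY = 1:3 ⇒ F = (0, 31/24)
4. U is the centroid of triangle FYR ⇒ U = (1/3, 47/72)
through F parallel to UT: direction (-1/3, 61/72); meets UY at P = (1/4, 21/32)
P = U + t·(Y−U) with t = 1/4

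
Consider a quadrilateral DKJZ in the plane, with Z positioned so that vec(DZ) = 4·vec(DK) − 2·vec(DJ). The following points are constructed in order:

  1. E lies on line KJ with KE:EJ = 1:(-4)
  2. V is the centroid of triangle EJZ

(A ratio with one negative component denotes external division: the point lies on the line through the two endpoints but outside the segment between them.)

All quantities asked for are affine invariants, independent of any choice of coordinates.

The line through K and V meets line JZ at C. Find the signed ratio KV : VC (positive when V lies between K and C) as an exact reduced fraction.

Set D = (0, 0), K = (1, 0), J = (0, 1), Z = (4, -2); any affine frame gives the same invariant.
1. E lies on line KJ with KE:EJ = 1:(-4) ⇒ E = (4/3, -1/3)
2. V is the centroid of triangle EJZ ⇒ V = (16/9, -4/9)
line KV meets JZ at C = (12/5, -4/5)
V = K + t·(C−K) with t = 5/9, so KV:VC = 5/9:4/9

KV:VC = 5/4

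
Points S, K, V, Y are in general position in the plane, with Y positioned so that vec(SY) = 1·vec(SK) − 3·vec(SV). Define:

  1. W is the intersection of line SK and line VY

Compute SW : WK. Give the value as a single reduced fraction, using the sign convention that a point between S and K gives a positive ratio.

SW:WK = 1/3

Set S = (0, 0), K = (1, 0), V = (0, 1), Y = (1, -3); any affine frame gives the same invariant.
1. W is the intersection of line SK and line VY ⇒ W = (1/4, 0)
W = S + t·(K−S) with t = 1/4, so SW:WK = t:(1−t) = 1/4:3/4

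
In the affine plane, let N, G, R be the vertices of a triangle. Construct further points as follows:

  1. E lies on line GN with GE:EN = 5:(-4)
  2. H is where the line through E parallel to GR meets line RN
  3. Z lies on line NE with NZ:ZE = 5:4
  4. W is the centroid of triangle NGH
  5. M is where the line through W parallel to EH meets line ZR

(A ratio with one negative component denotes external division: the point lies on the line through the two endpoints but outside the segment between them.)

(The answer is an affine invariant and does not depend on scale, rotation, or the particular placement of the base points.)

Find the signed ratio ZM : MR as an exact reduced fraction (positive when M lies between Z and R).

Set N = (0, 0), G = (1, 0), R = (0, 1); any affine frame gives the same invariant.
1. E lies on line GN with GE:EN = 5:(-4) ⇒ E = (-4, 0)
2. H is where the line through E parallel to GR meets line RN ⇒ H = (0, -4)
3. Z lies on line NE with NZ:ZE = 5:4 ⇒ Z = (-20/9, 0)
4. W is the centroid of triangle NGH ⇒ W = (1/3, -4/3)
5. M is where the line through W parallel to EH meets line ZR ⇒ M = (-40/29, 11/29)
M = Z + t·(R−Z) with t = 11/29, so ZM:MR = t:(1−t) = 11/29:18/29

ZM:MR = 11/18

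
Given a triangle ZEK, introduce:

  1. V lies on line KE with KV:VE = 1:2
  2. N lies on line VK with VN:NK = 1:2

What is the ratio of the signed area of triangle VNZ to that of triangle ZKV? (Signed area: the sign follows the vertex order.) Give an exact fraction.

Work in coordinates with Z = (0, 0), E = (1, 0), K = (0, 1).
1. V lies on line KE with KV:VE = 1:2 ⇒ V = (1/3, 2/3)
2. N lies on line VK with VN:NK = 1:2 ⇒ N = (2/9, 7/9)
2·[VNZ] = 1/9, 2·[ZKV] = -1/3
[VNZ]:[ZKV] = 1/9:-1/3 = -1/3

[VNZ]:[ZKV] = -1/3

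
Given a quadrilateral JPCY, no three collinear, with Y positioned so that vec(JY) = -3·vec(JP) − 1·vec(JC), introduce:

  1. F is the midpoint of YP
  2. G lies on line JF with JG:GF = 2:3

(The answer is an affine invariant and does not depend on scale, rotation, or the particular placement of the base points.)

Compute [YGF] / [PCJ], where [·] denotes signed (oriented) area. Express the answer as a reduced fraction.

Assign J = (0, 0), P = (1, 0), C = (0, 1), Y = (-3, -1) — the answer is frame-independent, so this choice is without loss of generality.
1. F is the midpoint of YP ⇒ F = (-1, -1/2)
2. G lies on line JF with JG:GF = 2:3 ⇒ G = (-2/5, -1/5)
2·[YGF] = -3/10, 2·[PCJ] = 1
[YGF]:[PCJ] = -3/10:1 = -3/10

[YGF]:[PCJ] = -3/10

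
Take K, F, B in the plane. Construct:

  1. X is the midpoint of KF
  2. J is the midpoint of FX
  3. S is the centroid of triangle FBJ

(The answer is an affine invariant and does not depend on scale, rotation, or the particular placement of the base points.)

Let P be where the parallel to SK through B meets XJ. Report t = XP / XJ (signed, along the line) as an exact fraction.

Assign K = (0, 0), F = (1, 0), B = (0, 1) — the answer is frame-independent, so this choice is without loss of generality.
1. X is the midpoint of KF ⇒ X = (1/2, 0)
2. J is the midpoint of FX ⇒ J = (3/4, 0)
3. S is the centroid of triangle FBJ ⇒ S = (7/12, 1/3)
through B parallel to SK: direction (-7/12, -1/3); meets XJ at P = (-7/4, 0)
P = X + t·(J−X) with t = -9

t = -9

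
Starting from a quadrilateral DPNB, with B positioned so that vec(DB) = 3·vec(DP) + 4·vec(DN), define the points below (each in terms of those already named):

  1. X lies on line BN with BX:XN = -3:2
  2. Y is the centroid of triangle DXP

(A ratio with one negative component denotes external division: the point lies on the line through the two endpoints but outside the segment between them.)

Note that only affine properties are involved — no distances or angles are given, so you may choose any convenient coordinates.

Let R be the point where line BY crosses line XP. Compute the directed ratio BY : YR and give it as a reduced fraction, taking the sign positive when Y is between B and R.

Set D = (0, 0), P = (1, 0), N = (0, 1), B = (3, 4); any affine frame gives the same invariant.
1. X lies on line BN with BX:XN = -3:2 ⇒ X = (-6, -5)
2. Y is the centroid of triangle DXP ⇒ Y = (-5/3, -5/3)
line BY meets XP at R = (-15/7, -110/49)
Y = B + t·(R−B) with t = 49/54, so BY:YR = 49/54:5/54

BY:YR = 49/5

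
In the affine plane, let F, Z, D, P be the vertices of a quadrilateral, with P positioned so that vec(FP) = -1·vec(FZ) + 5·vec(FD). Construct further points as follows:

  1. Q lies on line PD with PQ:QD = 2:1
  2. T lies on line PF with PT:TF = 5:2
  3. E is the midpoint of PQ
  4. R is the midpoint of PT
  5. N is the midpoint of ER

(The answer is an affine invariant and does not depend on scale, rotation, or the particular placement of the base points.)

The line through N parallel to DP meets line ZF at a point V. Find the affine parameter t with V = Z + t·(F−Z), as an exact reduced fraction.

Choose coordinates F = (0, 0), Z = (1, 0), D = (0, 1), P = (-1, 5).
1. Q lies on line PD with PQ:QD = 2:1 ⇒ Q = (-1/3, 7/3)
2. T lies on line PF with PT:TF = 5:2 ⇒ T = (-2/7, 10/7)
3. E is the midpoint of PQ ⇒ E = (-2/3, 11/3)
4. R is the midpoint of PT ⇒ R = (-9/14, 45/14)
5. N is the midpoint of ER ⇒ N = (-55/84, 289/84)
through N parallel to DP: direction (-1, 4); meets ZF at V = (23/112, 0)
V = Z + t·(F−Z) with t = 89/112

t = 89/112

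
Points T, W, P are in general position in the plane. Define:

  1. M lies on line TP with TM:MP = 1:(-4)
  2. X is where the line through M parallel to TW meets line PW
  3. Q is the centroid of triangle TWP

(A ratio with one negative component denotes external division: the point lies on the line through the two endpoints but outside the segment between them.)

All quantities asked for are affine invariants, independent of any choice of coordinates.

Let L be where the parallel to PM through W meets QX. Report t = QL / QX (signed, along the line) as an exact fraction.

Assign T = (0, 0), W = (1, 0), P = (0, 1) — the answer is frame-independent, so this choice is without loss of generality.
1. M lies on line TP with TM:MP = 1:(-4) ⇒ M = (0, -1/3)
2. X is where the line through M parallel to TW meets line PW ⇒ X = (4/3, -1/3)
3. Q is the centroid of triangle TWP ⇒ Q = (1/3, 1/3)
through W parallel to PM: direction (0, -4/3); meets QX at L = (1, -1/9)
L = Q + t·(X−Q) with t = 2/3

t = 2/3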